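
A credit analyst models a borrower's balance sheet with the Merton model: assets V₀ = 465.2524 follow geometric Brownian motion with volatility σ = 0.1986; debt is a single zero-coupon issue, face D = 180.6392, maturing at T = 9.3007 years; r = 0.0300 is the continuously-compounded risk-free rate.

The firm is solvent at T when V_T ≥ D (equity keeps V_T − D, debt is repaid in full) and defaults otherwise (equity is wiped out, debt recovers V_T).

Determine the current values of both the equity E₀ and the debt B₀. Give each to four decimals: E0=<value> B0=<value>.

E0=329.7711 B0=135.4813

d₁ = [ln(V₀/D) + (r + σ²/2)T] / (σ√T)
   = [ln(465.2524/180.6392) + (0.0300 + 0.5·0.1986²)·9.3007] / (0.1986·√9.3007)
   = [0.946078 + 0.462440] / 0.605671 = 2.325549
d₂ = d₁ − σ√T = 2.325549 − 0.605671 = 1.719877
N(d₁) = 0.989979,  N(d₂) = 0.957273,  e^(−rT) = 0.756524
E₀ = V₀·N(d₁) − D·e^(−rT)·N(d₂)
   = 465.2524·0.989979 − 180.6392·0.756524·0.957273 = 329.771097
B₀ = V₀ − E₀ = 465.2524 − 329.771097 = 135.481303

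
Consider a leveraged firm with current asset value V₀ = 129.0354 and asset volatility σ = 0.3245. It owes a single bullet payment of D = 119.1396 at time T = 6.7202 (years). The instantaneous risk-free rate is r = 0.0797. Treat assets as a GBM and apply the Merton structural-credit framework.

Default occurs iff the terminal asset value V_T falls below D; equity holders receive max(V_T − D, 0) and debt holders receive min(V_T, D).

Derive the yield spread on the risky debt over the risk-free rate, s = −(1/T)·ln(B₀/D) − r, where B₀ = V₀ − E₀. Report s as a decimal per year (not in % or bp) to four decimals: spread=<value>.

d₁ = [ln(V₀/D) + (r + σ²/2)T] / (σ√T)
   = [ln(129.0354/119.1396) + (0.0797 + 0.5·0.3245²)·6.7202] / (0.3245·√6.7202)
   = [0.079791 + 0.889419] / 0.841213 = 1.152158
d₂ = d₁ − σ√T = 1.152158 − 0.841213 = 0.310946
N(d₁) = 0.875372,  N(d₂) = 0.622079,  e^(−rT) = 0.585318
E₀ = V₀·N(d₁) − D·e^(−rT)·N(d₂)
   = 129.0354·0.875372 − 119.1396·0.585318·0.622079 = 69.573570
B₀ = V₀ − E₀ = 129.0354 − 69.573570 = 59.461830
spread = −(1/T)·ln(B₀/D) − r = −(1/6.7202)·ln(59.461830/119.1396) − 0.0797 = 0.02371378

spread=0.0237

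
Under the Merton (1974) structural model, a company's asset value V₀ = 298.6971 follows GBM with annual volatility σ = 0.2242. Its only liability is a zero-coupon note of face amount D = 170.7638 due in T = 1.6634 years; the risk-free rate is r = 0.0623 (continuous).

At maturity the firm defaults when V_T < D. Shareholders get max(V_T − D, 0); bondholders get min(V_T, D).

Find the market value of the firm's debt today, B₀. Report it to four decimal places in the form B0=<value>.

B0=153.7233

d₁ = [ln(V₀/D) + (r + σ²/2)T] / (σ√T)
   = [ln(298.6971/170.7638) + (0.0623 + 0.5·0.2242²)·1.6634] / (0.2242·√1.6634)
   = [0.559149 + 0.145436] / 0.289157 = 2.436683
d₂ = d₁ − σ√T = 2.436683 − 0.289157 = 2.147526
N(d₁) = 0.992589,  N(d₂) = 0.984124,  e^(−rT) = 0.901559
E₀ = V₀·N(d₁) − D·e^(−rT)·N(d₂)
   = 298.6971·0.992589 − 170.7638·0.901559·0.984124 = 144.973845
B₀ = V₀ − E₀ = 298.6971 − 144.973845 = 153.723255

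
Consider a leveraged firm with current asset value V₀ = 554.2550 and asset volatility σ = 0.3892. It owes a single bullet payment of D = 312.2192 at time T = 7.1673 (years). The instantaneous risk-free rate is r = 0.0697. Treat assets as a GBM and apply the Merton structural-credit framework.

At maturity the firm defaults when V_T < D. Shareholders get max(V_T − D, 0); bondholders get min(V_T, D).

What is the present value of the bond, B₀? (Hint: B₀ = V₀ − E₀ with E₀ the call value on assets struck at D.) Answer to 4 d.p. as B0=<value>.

d₁ = [ln(V₀/D) + (r + σ²/2)T] / (σ√T)
   = [ln(554.2550/312.2192) + (0.0697 + 0.5·0.3892²)·7.1673] / (0.3892·√7.1673)
   = [0.573919 + 1.042400] / 1.041959 = 1.551231
d₂ = d₁ − σ√T = 1.551231 − 1.041959 = 0.509272
N(d₁) = 0.939577,  N(d₂) = 0.694719,  e^(−rT) = 0.606797
E₀ = V₀·N(d₁) − D·e^(−rT)·N(d₂)
   = 554.2550·0.939577 − 312.2192·0.606797·0.694719 = 389.148028
B₀ = V₀ − E₀ = 554.2550 − 389.148028 = 165.106972

B0=165.1070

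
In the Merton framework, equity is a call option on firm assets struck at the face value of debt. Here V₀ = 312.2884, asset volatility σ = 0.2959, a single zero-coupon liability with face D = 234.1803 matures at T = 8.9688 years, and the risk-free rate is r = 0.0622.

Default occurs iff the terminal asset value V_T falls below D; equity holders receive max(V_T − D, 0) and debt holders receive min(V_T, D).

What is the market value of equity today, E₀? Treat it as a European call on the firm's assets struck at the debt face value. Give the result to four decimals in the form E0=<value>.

d₁ = [ln(V₀/D) + (r + σ²/2)T] / (σ√T)
   = [ln(312.2884/234.1803) + (0.0622 + 0.5·0.2959²)·8.9688] / (0.2959·√8.9688)
   = [0.287836 + 0.950499] / 0.886160 = 1.397417
d₂ = d₁ − σ√T = 1.397417 − 0.886160 = 0.511257
N(d₁) = 0.918856,  N(d₂) = 0.695414,  e^(−rT) = 0.572433
E₀ = V₀·N(d₁) − D·e^(−rT)·N(d₂)
   = 312.2884·0.918856 − 234.1803·0.572433·0.695414 = 193.725949

E0=193.7259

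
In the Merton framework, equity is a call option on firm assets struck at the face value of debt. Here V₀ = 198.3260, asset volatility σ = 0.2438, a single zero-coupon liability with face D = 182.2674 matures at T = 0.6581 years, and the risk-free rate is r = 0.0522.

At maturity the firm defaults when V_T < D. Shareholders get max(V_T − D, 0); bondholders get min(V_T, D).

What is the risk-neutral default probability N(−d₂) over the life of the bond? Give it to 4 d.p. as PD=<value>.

PD=0.3079

d₁ = [ln(V₀/D) + (r + σ²/2)T] / (σ√T)
   = [ln(198.3260/182.2674) + (0.0522 + 0.5·0.2438²)·0.6581] / (0.2438·√0.6581)
   = [0.084437 + 0.053911] / 0.197779 = 0.699511
d₂ = d₁ − σ√T = 0.699511 − 0.197779 = 0.501732
risk-neutral PD = N(−d₂) = N(-0.501732) = 0.307928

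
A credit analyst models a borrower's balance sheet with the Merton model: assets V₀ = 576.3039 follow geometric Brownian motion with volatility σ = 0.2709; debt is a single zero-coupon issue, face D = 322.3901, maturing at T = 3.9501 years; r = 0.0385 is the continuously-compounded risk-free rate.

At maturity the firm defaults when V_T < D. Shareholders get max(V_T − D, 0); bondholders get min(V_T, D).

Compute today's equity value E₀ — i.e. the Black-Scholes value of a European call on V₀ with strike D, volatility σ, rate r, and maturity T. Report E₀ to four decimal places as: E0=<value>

E0=307.7641

d₁ = [ln(V₀/D) + (r + σ²/2)T] / (σ√T)
   = [ln(576.3039/322.3901) + (0.0385 + 0.5·0.2709²)·3.9501] / (0.2709·√3.9501)
   = [0.580873 + 0.297021] / 0.538410 = 1.630531
d₂ = d₁ − σ√T = 1.630531 − 0.538410 = 1.092122
N(d₁) = 0.948505,  N(d₂) = 0.862610,  e^(−rT) = 0.858921
E₀ = V₀·N(d₁) − D·e^(−rT)·N(d₂)
   = 576.3039·0.948505 − 322.3901·0.858921·0.862610 = 307.764147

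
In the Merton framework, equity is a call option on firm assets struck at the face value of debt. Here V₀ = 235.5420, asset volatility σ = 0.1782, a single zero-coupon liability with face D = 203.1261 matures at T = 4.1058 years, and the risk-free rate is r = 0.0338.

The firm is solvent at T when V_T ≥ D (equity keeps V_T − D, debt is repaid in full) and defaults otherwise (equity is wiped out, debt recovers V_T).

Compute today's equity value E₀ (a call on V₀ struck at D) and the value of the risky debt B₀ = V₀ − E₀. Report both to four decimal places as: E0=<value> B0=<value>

d₁ = [ln(V₀/D) + (r + σ²/2)T] / (σ√T)
   = [ln(235.5420/203.1261) + (0.0338 + 0.5·0.1782²)·4.1058] / (0.1782·√4.1058)
   = [0.148062 + 0.203966] / 0.361083 = 0.974925
d₂ = d₁ − σ√T = 0.974925 − 0.361083 = 0.613843
N(d₁) = 0.835201,  N(d₂) = 0.730340,  e^(−rT) = 0.870423
E₀ = V₀·N(d₁) − D·e^(−rT)·N(d₂)
   = 235.5420·0.835201 − 203.1261·0.870423·0.730340 = 67.596717
B₀ = V₀ − E₀ = 235.5420 − 67.596717 = 167.945283

E0=67.5967 B0=167.9453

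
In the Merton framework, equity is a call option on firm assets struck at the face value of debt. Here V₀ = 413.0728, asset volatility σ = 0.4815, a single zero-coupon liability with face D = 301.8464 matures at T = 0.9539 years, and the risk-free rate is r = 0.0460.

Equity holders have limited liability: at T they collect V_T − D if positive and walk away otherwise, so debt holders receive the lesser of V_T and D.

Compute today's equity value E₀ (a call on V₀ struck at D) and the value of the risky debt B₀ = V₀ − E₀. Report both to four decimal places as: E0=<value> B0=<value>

d₁ = [ln(V₀/D) + (r + σ²/2)T] / (σ√T)
   = [ln(413.0728/301.8464) + (0.0460 + 0.5·0.4815²)·0.9539] / (0.4815·√0.9539)
   = [0.313706 + 0.154457] / 0.470270 = 0.995517
d₂ = d₁ − σ√T = 0.995517 − 0.470270 = 0.525246
N(d₁) = 0.840257,  N(d₂) = 0.700294,  e^(−rT) = 0.957069
E₀ = V₀·N(d₁) − D·e^(−rT)·N(d₂)
   = 413.0728·0.840257 − 301.8464·0.957069·0.700294 = 144.781024
B₀ = V₀ − E₀ = 413.0728 − 144.781024 = 268.291776

E0=144.7810 B0=268.2918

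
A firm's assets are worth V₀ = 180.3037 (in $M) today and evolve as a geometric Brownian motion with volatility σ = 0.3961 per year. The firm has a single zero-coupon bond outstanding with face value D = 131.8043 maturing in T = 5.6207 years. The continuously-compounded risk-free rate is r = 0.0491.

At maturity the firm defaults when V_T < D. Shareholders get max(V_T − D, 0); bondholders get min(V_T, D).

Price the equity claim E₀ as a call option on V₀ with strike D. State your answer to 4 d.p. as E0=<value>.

E0=99.4407

d₁ = [ln(V₀/D) + (r + σ²/2)T] / (σ√T)
   = [ln(180.3037/131.8043) + (0.0491 + 0.5·0.3961²)·5.6207] / (0.3961·√5.6207)
   = [0.313324 + 0.716907] / 0.939074 = 1.097071
d₂ = d₁ − σ√T = 1.097071 − 0.939074 = 0.157996
N(d₁) = 0.863695,  N(d₂) = 0.562770,  e^(−rT) = 0.758831
E₀ = V₀·N(d₁) − D·e^(−rT)·N(d₂)
   = 180.3037·0.863695 − 131.8043·0.758831·0.562770 = 99.440687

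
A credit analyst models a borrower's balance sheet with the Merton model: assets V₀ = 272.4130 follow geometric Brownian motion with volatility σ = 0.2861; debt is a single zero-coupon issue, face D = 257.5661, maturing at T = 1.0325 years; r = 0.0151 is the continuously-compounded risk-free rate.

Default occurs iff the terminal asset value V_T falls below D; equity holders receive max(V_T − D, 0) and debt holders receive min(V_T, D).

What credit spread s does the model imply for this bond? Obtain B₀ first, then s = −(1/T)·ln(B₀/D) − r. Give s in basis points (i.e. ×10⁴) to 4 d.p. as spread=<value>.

d₁ = [ln(V₀/D) + (r + σ²/2)T] / (σ√T)
   = [ln(272.4130/257.5661) + (0.0151 + 0.5·0.2861²)·1.0325] / (0.2861·√1.0325)
   = [0.056043 + 0.057847] / 0.290712 = 0.391764
d₂ = d₁ − σ√T = 0.391764 − 0.290712 = 0.101052
N(d₁) = 0.652384,  N(d₂) = 0.540245,  e^(−rT) = 0.984530
E₀ = V₀·N(d₁) − D·e^(−rT)·N(d₂)
   = 272.4130·0.652384 − 257.5661·0.984530·0.540245 = 40.721505
B₀ = V₀ − E₀ = 272.4130 − 40.721505 = 231.691495
spread = −(1/T)·ln(B₀/D) − r = −(1/1.0325)·ln(231.691495/257.5661) − 0.0151 = 0.08743720
in basis points: 0.08743720 × 10⁴ = 874.3720 bp

spread=874.3720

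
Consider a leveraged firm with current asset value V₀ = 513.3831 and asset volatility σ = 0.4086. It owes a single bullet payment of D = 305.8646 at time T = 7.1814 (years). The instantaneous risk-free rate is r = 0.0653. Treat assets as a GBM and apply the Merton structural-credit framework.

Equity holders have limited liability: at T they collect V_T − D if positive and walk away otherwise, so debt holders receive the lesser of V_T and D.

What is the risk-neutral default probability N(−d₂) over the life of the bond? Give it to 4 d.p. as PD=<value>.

d₁ = [ln(V₀/D) + (r + σ²/2)T] / (σ√T)
   = [ln(513.3831/305.8646) + (0.0653 + 0.5·0.4086²)·7.1814] / (0.4086·√7.1814)
   = [0.517880 + 1.068427] / 1.094972 = 1.448719
d₂ = d₁ − σ√T = 1.448719 − 1.094972 = 0.353748
risk-neutral PD = N(−d₂) = N(-0.353748) = 0.361764

PD=0.3618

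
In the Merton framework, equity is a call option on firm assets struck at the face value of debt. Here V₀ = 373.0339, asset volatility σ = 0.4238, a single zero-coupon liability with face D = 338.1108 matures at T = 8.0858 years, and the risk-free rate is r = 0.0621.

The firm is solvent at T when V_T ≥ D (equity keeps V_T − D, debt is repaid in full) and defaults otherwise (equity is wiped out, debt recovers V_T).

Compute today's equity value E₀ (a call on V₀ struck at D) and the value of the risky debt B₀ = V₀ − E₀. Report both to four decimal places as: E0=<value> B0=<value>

E0=228.6709 B0=144.3630

d₁ = [ln(V₀/D) + (r + σ²/2)T] / (σ√T)
   = [ln(373.0339/338.1108) + (0.0621 + 0.5·0.4238²)·8.0858] / (0.4238·√8.0858)
   = [0.098296 + 1.228259] / 1.205098 = 1.100786
d₂ = d₁ − σ√T = 1.100786 − 1.205098 = -0.104313
N(d₁) = 0.864505,  N(d₂) = 0.458461,  e^(−rT) = 0.605241
E₀ = V₀·N(d₁) − D·e^(−rT)·N(d₂)
   = 373.0339·0.864505 − 338.1108·0.605241·0.458461 = 228.670937
B₀ = V₀ − E₀ = 373.0339 − 228.670937 = 144.362963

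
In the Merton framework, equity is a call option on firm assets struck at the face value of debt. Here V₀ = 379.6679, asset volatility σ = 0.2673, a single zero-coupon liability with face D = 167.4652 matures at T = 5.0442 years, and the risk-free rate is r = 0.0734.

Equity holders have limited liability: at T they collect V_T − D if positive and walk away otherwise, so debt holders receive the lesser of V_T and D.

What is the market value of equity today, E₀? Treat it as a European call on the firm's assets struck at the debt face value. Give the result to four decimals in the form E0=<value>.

E0=265.1093

d₁ = [ln(V₀/D) + (r + σ²/2)T] / (σ√T)
   = [ln(379.6679/167.4652) + (0.0734 + 0.5·0.2673²)·5.0442] / (0.2673·√5.0442)
   = [0.818521 + 0.550447] / 0.600337 = 2.280332
d₂ = d₁ − σ√T = 2.280332 − 0.600337 = 1.679995
N(d₁) = 0.988706,  N(d₂) = 0.953521,  e^(−rT) = 0.690566
E₀ = V₀·N(d₁) − D·e^(−rT)·N(d₂)
   = 379.6679·0.988706 − 167.4652·0.690566·0.953521 = 265.109334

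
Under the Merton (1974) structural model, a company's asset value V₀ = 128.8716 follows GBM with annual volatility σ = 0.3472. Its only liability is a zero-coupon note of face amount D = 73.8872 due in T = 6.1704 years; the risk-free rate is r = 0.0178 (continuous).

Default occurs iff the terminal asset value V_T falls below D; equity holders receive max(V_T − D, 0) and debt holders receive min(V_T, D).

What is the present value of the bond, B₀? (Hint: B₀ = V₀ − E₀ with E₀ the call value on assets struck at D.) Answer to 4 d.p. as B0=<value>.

d₁ = [ln(V₀/D) + (r + σ²/2)T] / (σ√T)
   = [ln(128.8716/73.8872) + (0.0178 + 0.5·0.3472²)·6.1704] / (0.3472·√6.1704)
   = [0.556277 + 0.481747] / 0.862455 = 1.203569
d₂ = d₁ − σ√T = 1.203569 − 0.862455 = 0.341115
N(d₁) = 0.885622,  N(d₂) = 0.633491,  e^(−rT) = 0.895984
E₀ = V₀·N(d₁) − D·e^(−rT)·N(d₂)
   = 128.8716·0.885622 − 73.8872·0.895984·0.633491 = 72.193304
B₀ = V₀ − E₀ = 128.8716 − 72.193304 = 56.678296

B0=56.6783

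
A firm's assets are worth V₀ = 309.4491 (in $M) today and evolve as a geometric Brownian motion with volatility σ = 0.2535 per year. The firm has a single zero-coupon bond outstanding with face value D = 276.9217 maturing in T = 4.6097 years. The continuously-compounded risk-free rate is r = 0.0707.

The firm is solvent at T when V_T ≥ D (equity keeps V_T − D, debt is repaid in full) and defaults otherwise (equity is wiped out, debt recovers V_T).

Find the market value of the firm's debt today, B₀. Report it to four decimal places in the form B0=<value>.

B0=184.0612

d₁ = [ln(V₀/D) + (r + σ²/2)T] / (σ√T)
   = [ln(309.4491/276.9217) + (0.0707 + 0.5·0.2535²)·4.6097] / (0.2535·√4.6097)
   = [0.111059 + 0.474021] / 0.544270 = 1.074980
d₂ = d₁ − σ√T = 1.074980 − 0.544270 = 0.530711
N(d₁) = 0.858808,  N(d₂) = 0.702190,  e^(−rT) = 0.721873
E₀ = V₀·N(d₁) − D·e^(−rT)·N(d₂)
   = 309.4491·0.858808 − 276.9217·0.721873·0.702190 = 125.387946
B₀ = V₀ − E₀ = 309.4491 − 125.387946 = 184.061154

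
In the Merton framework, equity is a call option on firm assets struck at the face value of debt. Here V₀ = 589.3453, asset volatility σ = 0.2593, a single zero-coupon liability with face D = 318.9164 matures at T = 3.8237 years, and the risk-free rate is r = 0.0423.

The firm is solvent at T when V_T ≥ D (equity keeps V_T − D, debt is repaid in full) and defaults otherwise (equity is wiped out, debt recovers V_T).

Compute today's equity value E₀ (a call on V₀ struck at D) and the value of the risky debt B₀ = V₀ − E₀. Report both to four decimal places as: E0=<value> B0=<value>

d₁ = [ln(V₀/D) + (r + σ²/2)T] / (σ√T)
   = [ln(589.3453/318.9164) + (0.0423 + 0.5·0.2593²)·3.8237] / (0.2593·√3.8237)
   = [0.614083 + 0.290289] / 0.507043 = 1.783621
d₂ = d₁ − σ√T = 1.783621 − 0.507043 = 1.276579
N(d₁) = 0.962757,  N(d₂) = 0.899124,  e^(−rT) = 0.850660
E₀ = V₀·N(d₁) − D·e^(−rT)·N(d₂)
   = 589.3453·0.962757 − 318.9164·0.850660·0.899124 = 323.473515
B₀ = V₀ − E₀ = 589.3453 − 323.473515 = 265.871785

E0=323.4735 B0=265.8718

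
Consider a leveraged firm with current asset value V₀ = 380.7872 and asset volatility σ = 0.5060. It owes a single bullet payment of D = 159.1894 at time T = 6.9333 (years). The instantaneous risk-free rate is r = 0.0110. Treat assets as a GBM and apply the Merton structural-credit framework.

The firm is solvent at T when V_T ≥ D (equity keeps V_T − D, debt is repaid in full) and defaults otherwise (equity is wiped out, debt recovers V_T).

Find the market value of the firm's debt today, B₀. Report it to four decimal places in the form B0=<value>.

B0=108.4597

d₁ = [ln(V₀/D) + (r + σ²/2)T] / (σ√T)
   = [ln(380.7872/159.1894) + (0.0110 + 0.5·0.5060²)·6.9333] / (0.5060·√6.9333)
   = [0.872146 + 0.963853] / 1.332357 = 1.378009
d₂ = d₁ − σ√T = 1.378009 − 1.332357 = 0.045652
N(d₁) = 0.915900,  N(d₂) = 0.518206,  e^(−rT) = 0.926569
E₀ = V₀·N(d₁) − D·e^(−rT)·N(d₂)
   = 380.7872·0.915900 − 159.1894·0.926569·0.518206 = 272.327453
B₀ = V₀ − E₀ = 380.7872 − 272.327453 = 108.459747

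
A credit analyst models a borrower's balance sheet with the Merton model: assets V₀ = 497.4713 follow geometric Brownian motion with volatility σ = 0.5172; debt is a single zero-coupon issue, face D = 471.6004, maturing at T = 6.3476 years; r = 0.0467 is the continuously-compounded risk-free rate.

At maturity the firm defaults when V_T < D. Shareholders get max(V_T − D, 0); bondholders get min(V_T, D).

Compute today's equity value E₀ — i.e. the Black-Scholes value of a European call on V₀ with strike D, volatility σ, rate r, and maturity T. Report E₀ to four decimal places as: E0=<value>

E0=285.5196

d₁ = [ln(V₀/D) + (r + σ²/2)T] / (σ√T)
   = [ln(497.4713/471.6004) + (0.0467 + 0.5·0.5172²)·6.3476] / (0.5172·√6.3476)
   = [0.053406 + 1.145411] / 1.303057 = 0.920004
d₂ = d₁ − σ√T = 0.920004 − 1.303057 = -0.383053
N(d₁) = 0.821215,  N(d₂) = 0.350840,  e^(−rT) = 0.743465
E₀ = V₀·N(d₁) − D·e^(−rT)·N(d₂)
   = 497.4713·0.821215 − 471.6004·0.743465·0.350840 = 285.519559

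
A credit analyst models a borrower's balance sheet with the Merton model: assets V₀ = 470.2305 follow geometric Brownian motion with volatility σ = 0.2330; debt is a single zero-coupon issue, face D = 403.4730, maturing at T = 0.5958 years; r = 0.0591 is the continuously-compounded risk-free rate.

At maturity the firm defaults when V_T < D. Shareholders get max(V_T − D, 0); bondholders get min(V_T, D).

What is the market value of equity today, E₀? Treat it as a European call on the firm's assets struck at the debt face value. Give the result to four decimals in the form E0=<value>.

d₁ = [ln(V₀/D) + (r + σ²/2)T] / (σ√T)
   = [ln(470.2305/403.4730) + (0.0591 + 0.5·0.2330²)·0.5958] / (0.2330·√0.5958)
   = [0.153113 + 0.051384] / 0.179848 = 1.137058
d₂ = d₁ − σ√T = 1.137058 − 0.179848 = 0.957210
N(d₁) = 0.872243,  N(d₂) = 0.830769,  e^(−rT) = 0.965401
E₀ = V₀·N(d₁) − D·e^(−rT)·N(d₂)
   = 470.2305·0.872243 − 403.4730·0.965401·0.830769 = 86.559630

E0=86.5596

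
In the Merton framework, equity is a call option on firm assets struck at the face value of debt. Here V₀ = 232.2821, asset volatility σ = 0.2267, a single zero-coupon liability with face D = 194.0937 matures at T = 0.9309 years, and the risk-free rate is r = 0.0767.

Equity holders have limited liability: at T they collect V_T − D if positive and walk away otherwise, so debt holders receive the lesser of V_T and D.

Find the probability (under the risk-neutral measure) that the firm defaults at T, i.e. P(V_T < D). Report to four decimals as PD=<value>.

PD=0.1496

d₁ = [ln(V₀/D) + (r + σ²/2)T] / (σ√T)
   = [ln(232.2821/194.0937) + (0.0767 + 0.5·0.2267²)·0.9309] / (0.2267·√0.9309)
   = [0.179612 + 0.095321] / 0.218727 = 1.256964
d₂ = d₁ − σ√T = 1.256964 − 0.218727 = 1.038237
risk-neutral PD = N(−d₂) = N(-1.038237) = 0.149580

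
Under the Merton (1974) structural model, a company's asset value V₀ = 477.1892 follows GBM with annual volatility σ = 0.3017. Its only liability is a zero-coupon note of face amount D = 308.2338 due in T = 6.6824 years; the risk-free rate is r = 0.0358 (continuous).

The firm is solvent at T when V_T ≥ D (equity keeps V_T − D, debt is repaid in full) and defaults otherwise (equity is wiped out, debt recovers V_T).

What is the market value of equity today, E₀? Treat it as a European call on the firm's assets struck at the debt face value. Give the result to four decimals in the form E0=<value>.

E0=261.5647

d₁ = [ln(V₀/D) + (r + σ²/2)T] / (σ√T)
   = [ln(477.1892/308.2338) + (0.0358 + 0.5·0.3017²)·6.6824] / (0.3017·√6.6824)
   = [0.437054 + 0.543356] / 0.779905 = 1.257090
d₂ = d₁ − σ√T = 1.257090 − 0.779905 = 0.477185
N(d₁) = 0.895639,  N(d₂) = 0.683385,  e^(−rT) = 0.787234
E₀ = V₀·N(d₁) − D·e^(−rT)·N(d₂)
   = 477.1892·0.895639 − 308.2338·0.787234·0.683385 = 261.564713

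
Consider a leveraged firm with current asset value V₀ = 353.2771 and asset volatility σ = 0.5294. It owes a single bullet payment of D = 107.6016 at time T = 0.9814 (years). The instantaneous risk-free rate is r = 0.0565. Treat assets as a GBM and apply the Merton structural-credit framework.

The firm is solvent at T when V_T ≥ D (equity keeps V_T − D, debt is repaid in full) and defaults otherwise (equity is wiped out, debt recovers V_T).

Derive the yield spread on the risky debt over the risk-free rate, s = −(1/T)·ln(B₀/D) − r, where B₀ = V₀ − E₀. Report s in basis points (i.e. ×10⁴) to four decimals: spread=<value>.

d₁ = [ln(V₀/D) + (r + σ²/2)T] / (σ√T)
   = [ln(353.2771/107.6016) + (0.0565 + 0.5·0.5294²)·0.9814] / (0.5294·√0.9814)
   = [1.188817 + 0.192975] / 0.524453 = 2.634728
d₂ = d₁ − σ√T = 2.634728 − 0.524453 = 2.110274
N(d₁) = 0.995790,  N(d₂) = 0.982583,  e^(−rT) = 0.946060
E₀ = V₀·N(d₁) − D·e^(−rT)·N(d₂)
   = 353.2771·0.995790 − 107.6016·0.946060·0.982583 = 251.765176
B₀ = V₀ − E₀ = 353.2771 − 251.765176 = 101.511924
spread = −(1/T)·ln(B₀/D) − r = −(1/0.9814)·ln(101.511924/107.6016) − 0.0565 = 0.00286341
in basis points: 0.00286341 × 10⁴ = 28.6341 bp

spread=28.6341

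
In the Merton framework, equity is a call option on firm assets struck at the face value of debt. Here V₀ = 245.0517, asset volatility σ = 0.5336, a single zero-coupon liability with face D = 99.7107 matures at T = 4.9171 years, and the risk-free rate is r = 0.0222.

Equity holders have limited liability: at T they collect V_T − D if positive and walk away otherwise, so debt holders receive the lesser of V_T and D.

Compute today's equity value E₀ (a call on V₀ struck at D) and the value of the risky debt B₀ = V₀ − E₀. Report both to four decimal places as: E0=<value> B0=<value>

E0=172.9317 B0=72.1200

d₁ = [ln(V₀/D) + (r + σ²/2)T] / (σ√T)
   = [ln(245.0517/99.7107) + (0.0222 + 0.5·0.5336²)·4.9171] / (0.5336·√4.9171)
   = [0.899196 + 0.809180] / 1.183233 = 1.443820
d₂ = d₁ − σ√T = 1.443820 − 1.183233 = 0.260587
N(d₁) = 0.925605,  N(d₂) = 0.602795,  e^(−rT) = 0.896587
E₀ = V₀·N(d₁) − D·e^(−rT)·N(d₂)
   = 245.0517·0.925605 − 99.7107·0.896587·0.602795 = 172.931699
B₀ = V₀ − E₀ = 245.0517 − 172.931699 = 72.120001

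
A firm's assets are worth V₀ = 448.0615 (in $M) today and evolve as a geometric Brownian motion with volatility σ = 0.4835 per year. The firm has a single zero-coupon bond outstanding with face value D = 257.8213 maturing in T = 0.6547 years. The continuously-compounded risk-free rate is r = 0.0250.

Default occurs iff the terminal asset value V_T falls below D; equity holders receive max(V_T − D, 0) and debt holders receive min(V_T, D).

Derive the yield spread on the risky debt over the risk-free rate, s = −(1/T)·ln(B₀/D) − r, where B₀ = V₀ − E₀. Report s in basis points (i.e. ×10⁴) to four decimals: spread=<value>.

spread=256.6157

d₁ = [ln(V₀/D) + (r + σ²/2)T] / (σ√T)
   = [ln(448.0615/257.8213) + (0.0250 + 0.5·0.4835²)·0.6547] / (0.4835·√0.6547)
   = [0.552664 + 0.092893] / 0.391217 = 1.650124
d₂ = d₁ − σ√T = 1.650124 − 0.391217 = 1.258908
N(d₁) = 0.950541,  N(d₂) = 0.895968,  e^(−rT) = 0.983766
E₀ = V₀·N(d₁) − D·e^(−rT)·N(d₂)
   = 448.0615·0.950541 − 257.8213·0.983766·0.895968 = 198.651387
B₀ = V₀ − E₀ = 448.0615 − 198.651387 = 249.410113
spread = −(1/T)·ln(B₀/D) − r = −(1/0.6547)·ln(249.410113/257.8213) − 0.0250 = 0.02566157
in basis points: 0.02566157 × 10⁴ = 256.6157 bp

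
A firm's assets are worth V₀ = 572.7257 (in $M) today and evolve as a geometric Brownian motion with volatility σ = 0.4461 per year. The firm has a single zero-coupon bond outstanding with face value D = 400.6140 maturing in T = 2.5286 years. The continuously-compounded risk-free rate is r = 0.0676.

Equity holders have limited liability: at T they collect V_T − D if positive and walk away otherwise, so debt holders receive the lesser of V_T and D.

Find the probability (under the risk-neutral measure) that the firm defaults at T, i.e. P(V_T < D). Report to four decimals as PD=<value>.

d₁ = [ln(V₀/D) + (r + σ²/2)T] / (σ√T)
   = [ln(572.7257/400.6140) + (0.0676 + 0.5·0.4461²)·2.5286] / (0.4461·√2.5286)
   = [0.357409 + 0.422536] / 0.709369 = 1.099490
d₂ = d₁ − σ√T = 1.099490 − 0.709369 = 0.390121
risk-neutral PD = N(−d₂) = N(-0.390121) = 0.348224

PD=0.3482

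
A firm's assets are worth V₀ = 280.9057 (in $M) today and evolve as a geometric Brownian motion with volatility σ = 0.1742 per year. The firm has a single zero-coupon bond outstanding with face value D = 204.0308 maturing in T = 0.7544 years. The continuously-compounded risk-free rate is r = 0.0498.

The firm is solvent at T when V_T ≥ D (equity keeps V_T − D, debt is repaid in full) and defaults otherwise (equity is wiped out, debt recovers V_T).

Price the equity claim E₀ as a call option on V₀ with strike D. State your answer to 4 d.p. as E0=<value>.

d₁ = [ln(V₀/D) + (r + σ²/2)T] / (σ√T)
   = [ln(280.9057/204.0308) + (0.0498 + 0.5·0.1742²)·0.7544] / (0.1742·√0.7544)
   = [0.319748 + 0.049015] / 0.151304 = 2.437244
d₂ = d₁ − σ√T = 2.437244 − 0.151304 = 2.285940
N(d₁) = 0.992600,  N(d₂) = 0.988871,  e^(−rT) = 0.963128
E₀ = V₀·N(d₁) − D·e^(−rT)·N(d₂)
   = 280.9057·0.992600 − 204.0308·0.963128·0.988871 = 84.506206

E0=84.5062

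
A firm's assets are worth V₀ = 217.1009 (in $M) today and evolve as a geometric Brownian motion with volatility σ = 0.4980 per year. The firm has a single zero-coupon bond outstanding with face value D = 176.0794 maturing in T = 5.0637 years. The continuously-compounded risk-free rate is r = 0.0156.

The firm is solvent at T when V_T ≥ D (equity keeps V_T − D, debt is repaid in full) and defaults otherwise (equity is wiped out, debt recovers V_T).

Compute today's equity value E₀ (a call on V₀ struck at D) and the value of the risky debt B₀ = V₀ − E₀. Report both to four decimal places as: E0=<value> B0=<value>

d₁ = [ln(V₀/D) + (r + σ²/2)T] / (σ√T)
   = [ln(217.1009/176.0794) + (0.0156 + 0.5·0.4980²)·5.0637] / (0.4980·√5.0637)
   = [0.209427 + 0.706903] / 1.120633 = 0.817690
d₂ = d₁ − σ√T = 0.817690 − 1.120633 = -0.302943
N(d₁) = 0.793233,  N(d₂) = 0.380967,  e^(−rT) = 0.924046
E₀ = V₀·N(d₁) − D·e^(−rT)·N(d₂)
   = 217.1009·0.793233 − 176.0794·0.924046·0.380967 = 110.226223
B₀ = V₀ − E₀ = 217.1009 − 110.226223 = 106.874677

E0=110.2262 B0=106.8747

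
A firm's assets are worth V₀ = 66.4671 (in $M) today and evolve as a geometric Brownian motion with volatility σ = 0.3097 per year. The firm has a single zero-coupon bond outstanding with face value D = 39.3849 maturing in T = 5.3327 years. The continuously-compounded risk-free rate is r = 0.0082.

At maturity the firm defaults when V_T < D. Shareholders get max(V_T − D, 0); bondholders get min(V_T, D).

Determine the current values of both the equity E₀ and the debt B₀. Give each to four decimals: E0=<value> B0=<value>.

E0=32.9647 B0=33.5024

d₁ = [ln(V₀/D) + (r + σ²/2)T] / (σ√T)
   = [ln(66.4671/39.3849) + (0.0082 + 0.5·0.3097²)·5.3327] / (0.3097·√5.3327)
   = [0.523325 + 0.299469] / 0.715179 = 1.150472
d₂ = d₁ − σ√T = 1.150472 − 0.715179 = 0.435293
N(d₁) = 0.875025,  N(d₂) = 0.668325,  e^(−rT) = 0.957214
E₀ = V₀·N(d₁) − D·e^(−rT)·N(d₂)
   = 66.4671·0.875025 − 39.3849·0.957214·0.668325 = 32.964678
B₀ = V₀ − E₀ = 66.4671 − 32.964678 = 33.502422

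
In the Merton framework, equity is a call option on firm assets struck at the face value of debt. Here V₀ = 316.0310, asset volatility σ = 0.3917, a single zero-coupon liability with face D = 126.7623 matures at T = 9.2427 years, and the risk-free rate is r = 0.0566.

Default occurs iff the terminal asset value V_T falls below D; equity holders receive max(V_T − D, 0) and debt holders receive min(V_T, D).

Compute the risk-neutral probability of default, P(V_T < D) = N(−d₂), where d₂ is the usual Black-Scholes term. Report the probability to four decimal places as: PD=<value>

d₁ = [ln(V₀/D) + (r + σ²/2)T] / (σ√T)
   = [ln(316.0310/126.7623) + (0.0566 + 0.5·0.3917²)·9.2427] / (0.3917·√9.2427)
   = [0.913527 + 1.232185] / 1.190839 = 1.801849
d₂ = d₁ − σ√T = 1.801849 − 1.190839 = 0.611010
risk-neutral PD = N(−d₂) = N(-0.611010) = 0.270596

PD=0.2706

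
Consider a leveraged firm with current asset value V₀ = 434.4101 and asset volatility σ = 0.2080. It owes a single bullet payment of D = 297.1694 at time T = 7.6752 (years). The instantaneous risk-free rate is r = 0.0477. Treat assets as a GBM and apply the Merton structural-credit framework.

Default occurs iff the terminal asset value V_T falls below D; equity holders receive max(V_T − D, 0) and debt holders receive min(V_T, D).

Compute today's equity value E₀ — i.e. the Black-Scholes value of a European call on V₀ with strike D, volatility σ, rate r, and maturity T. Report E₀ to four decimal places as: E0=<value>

E0=236.0664

d₁ = [ln(V₀/D) + (r + σ²/2)T] / (σ√T)
   = [ln(434.4101/297.1694) + (0.0477 + 0.5·0.2080²)·7.6752] / (0.2080·√7.6752)
   = [0.379687 + 0.532137] / 0.576246 = 1.582350
d₂ = d₁ − σ√T = 1.582350 − 0.576246 = 1.006104
N(d₁) = 0.943215,  N(d₂) = 0.842817,  e^(−rT) = 0.693429
E₀ = V₀·N(d₁) − D·e^(−rT)·N(d₂)
   = 434.4101·0.943215 − 297.1694·0.693429·0.842817 = 236.066440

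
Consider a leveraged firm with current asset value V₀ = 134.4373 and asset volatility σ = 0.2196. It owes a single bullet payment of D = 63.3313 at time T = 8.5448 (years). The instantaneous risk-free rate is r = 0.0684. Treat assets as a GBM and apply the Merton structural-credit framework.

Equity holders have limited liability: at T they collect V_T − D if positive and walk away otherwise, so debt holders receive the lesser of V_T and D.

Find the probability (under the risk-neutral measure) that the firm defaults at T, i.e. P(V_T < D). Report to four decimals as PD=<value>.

d₁ = [ln(V₀/D) + (r + σ²/2)T] / (σ√T)
   = [ln(134.4373/63.3313) + (0.0684 + 0.5·0.2196²)·8.5448] / (0.2196·√8.5448)
   = [0.752718 + 0.790497] / 0.641924 = 2.404049
d₂ = d₁ − σ√T = 2.404049 − 0.641924 = 1.762125
risk-neutral PD = N(−d₂) = N(-1.762125) = 0.039024

PD=0.0390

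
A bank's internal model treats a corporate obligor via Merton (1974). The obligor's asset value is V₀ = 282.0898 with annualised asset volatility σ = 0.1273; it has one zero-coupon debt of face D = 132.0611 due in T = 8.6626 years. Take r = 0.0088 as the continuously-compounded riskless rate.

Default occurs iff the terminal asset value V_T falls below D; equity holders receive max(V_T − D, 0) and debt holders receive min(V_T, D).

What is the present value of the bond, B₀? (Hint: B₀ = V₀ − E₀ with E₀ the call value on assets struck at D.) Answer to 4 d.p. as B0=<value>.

d₁ = [ln(V₀/D) + (r + σ²/2)T] / (σ√T)
   = [ln(282.0898/132.0611) + (0.0088 + 0.5·0.1273²)·8.6626] / (0.1273·√8.6626)
   = [0.758961 + 0.146421] / 0.374673 = 2.416457
d₂ = d₁ − σ√T = 2.416457 − 0.374673 = 2.041784
N(d₁) = 0.992164,  N(d₂) = 0.979414,  e^(−rT) = 0.926602
E₀ = V₀·N(d₁) − D·e^(−rT)·N(d₂)
   = 282.0898·0.992164 − 132.0611·0.926602·0.979414 = 160.030309
B₀ = V₀ − E₀ = 282.0898 − 160.030309 = 122.059491

B0=122.0595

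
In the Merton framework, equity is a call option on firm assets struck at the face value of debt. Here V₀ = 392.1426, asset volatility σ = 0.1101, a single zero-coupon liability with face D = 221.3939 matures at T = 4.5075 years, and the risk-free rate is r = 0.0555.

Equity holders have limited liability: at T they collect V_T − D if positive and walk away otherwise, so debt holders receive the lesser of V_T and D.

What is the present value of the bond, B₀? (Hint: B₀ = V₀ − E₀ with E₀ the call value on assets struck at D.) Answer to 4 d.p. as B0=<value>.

d₁ = [ln(V₀/D) + (r + σ²/2)T] / (σ√T)
   = [ln(392.1426/221.3939) + (0.0555 + 0.5·0.1101²)·4.5075] / (0.1101·√4.5075)
   = [0.571682 + 0.277486] / 0.233752 = 3.632776
d₂ = d₁ − σ√T = 3.632776 − 0.233752 = 3.399024
N(d₁) = 0.999860,  N(d₂) = 0.999662,  e^(−rT) = 0.778671
E₀ = V₀·N(d₁) − D·e^(−rT)·N(d₂)
   = 392.1426·0.999860 − 221.3939·0.778671·0.999662 = 219.752836
B₀ = V₀ − E₀ = 392.1426 − 219.752836 = 172.389764

B0=172.3898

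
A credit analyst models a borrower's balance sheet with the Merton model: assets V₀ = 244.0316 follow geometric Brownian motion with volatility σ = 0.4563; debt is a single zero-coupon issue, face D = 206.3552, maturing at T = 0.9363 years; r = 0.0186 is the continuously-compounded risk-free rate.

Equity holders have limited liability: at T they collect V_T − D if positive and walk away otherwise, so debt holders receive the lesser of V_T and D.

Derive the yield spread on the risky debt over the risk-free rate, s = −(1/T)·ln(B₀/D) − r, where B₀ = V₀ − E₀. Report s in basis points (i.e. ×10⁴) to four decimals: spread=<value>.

d₁ = [ln(V₀/D) + (r + σ²/2)T] / (σ√T)
   = [ln(244.0316/206.3552) + (0.0186 + 0.5·0.4563²)·0.9363] / (0.4563·√0.9363)
   = [0.167699 + 0.114889] / 0.441528 = 0.640022
d₂ = d₁ − σ√T = 0.640022 − 0.441528 = 0.198494
N(d₁) = 0.738921,  N(d₂) = 0.578671,  e^(−rT) = 0.982736
E₀ = V₀·N(d₁) − D·e^(−rT)·N(d₂)
   = 244.0316·0.738921 − 206.3552·0.982736·0.578671 = 62.969879
B₀ = V₀ − E₀ = 244.0316 − 62.969879 = 181.061721
spread = −(1/T)·ln(B₀/D) − r = −(1/0.9363)·ln(181.061721/206.3552) − 0.0186 = 0.12105714
in basis points: 0.12105714 × 10⁴ = 1210.5714 bp

spread=1210.5714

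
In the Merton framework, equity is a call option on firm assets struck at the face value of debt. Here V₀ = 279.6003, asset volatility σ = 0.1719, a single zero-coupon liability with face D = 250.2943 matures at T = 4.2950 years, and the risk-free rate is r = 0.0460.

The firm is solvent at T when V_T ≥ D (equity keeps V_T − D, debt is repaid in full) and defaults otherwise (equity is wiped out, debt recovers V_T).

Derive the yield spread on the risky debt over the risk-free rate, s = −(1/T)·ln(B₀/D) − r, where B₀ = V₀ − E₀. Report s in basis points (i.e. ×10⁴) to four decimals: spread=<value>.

d₁ = [ln(V₀/D) + (r + σ²/2)T] / (σ√T)
   = [ln(279.6003/250.2943) + (0.0460 + 0.5·0.1719²)·4.2950] / (0.1719·√4.2950)
   = [0.110724 + 0.261028] / 0.356252 = 1.043507
d₂ = d₁ − σ√T = 1.043507 − 0.356252 = 0.687254
N(d₁) = 0.851643,  N(d₂) = 0.754039,  e^(−rT) = 0.820723
E₀ = V₀·N(d₁) − D·e^(−rT)·N(d₂)
   = 279.6003·0.851643 − 250.2943·0.820723·0.754039 = 83.223357
B₀ = V₀ − E₀ = 279.6003 − 83.223357 = 196.376943
spread = −(1/T)·ln(B₀/D) − r = −(1/4.2950)·ln(196.376943/250.2943) − 0.0460 = 0.01048462
in basis points: 0.01048462 × 10⁴ = 104.8462 bp

spread=104.8462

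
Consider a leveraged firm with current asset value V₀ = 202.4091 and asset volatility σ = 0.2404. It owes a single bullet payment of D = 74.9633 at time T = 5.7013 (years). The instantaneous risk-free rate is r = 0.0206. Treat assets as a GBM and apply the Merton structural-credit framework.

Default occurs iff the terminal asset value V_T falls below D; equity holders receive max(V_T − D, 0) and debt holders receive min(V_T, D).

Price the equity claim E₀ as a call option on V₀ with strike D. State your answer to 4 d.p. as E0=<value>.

E0=136.4040

d₁ = [ln(V₀/D) + (r + σ²/2)T] / (σ√T)
   = [ln(202.4091/74.9633) + (0.0206 + 0.5·0.2404²)·5.7013] / (0.2404·√5.7013)
   = [0.993292 + 0.282192] / 0.574013 = 2.222049
d₂ = d₁ − σ√T = 2.222049 − 0.574013 = 1.648037
N(d₁) = 0.986860,  N(d₂) = 0.950327,  e^(−rT) = 0.889188
E₀ = V₀·N(d₁) − D·e^(−rT)·N(d₂)
   = 202.4091·0.986860 − 74.9633·0.889188·0.950327 = 136.403990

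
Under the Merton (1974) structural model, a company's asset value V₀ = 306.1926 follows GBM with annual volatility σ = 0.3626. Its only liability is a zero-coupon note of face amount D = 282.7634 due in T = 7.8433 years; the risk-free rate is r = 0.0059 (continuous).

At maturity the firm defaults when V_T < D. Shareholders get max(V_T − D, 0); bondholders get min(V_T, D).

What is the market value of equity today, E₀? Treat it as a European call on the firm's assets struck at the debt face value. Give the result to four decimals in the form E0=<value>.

E0=130.7771

d₁ = [ln(V₀/D) + (r + σ²/2)T] / (σ√T)
   = [ln(306.1926/282.7634) + (0.0059 + 0.5·0.3626²)·7.8433] / (0.3626·√7.8433)
   = [0.079604 + 0.561889] / 1.015494 = 0.631706
d₂ = d₁ − σ√T = 0.631706 − 1.015494 = -0.383788
N(d₁) = 0.736210,  N(d₂) = 0.350568,  e^(−rT) = 0.954779
E₀ = V₀·N(d₁) − D·e^(−rT)·N(d₂)
   = 306.1926·0.736210 − 282.7634·0.954779·0.350568 = 130.777095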